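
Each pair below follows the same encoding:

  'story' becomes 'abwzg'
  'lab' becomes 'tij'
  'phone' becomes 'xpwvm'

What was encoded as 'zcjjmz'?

rubber

Compare letters: s→a is +8, t→b is +8, o→w is +8 — a constant shift. Each letter is shifted forward by 8 in the alphabet (a Caesar shift of +8).
Undoing it on zcjjmz: z−8=r, c−8=u, j−8=b, j−8=b, m−8=e, z−8=r.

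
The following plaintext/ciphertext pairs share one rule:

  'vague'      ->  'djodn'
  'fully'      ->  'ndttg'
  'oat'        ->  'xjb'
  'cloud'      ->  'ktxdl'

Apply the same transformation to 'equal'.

The shift depends on letter class: consonant v→d is +8, but vowel a→j is +9. The rule splits by letter class: vowels +9, consonants +8.
On equal: e(vowel)+9=n, q(cons)+8=y, u(vowel)+9=d, a(vowel)+9=j, l(cons)+8=t.

nydjt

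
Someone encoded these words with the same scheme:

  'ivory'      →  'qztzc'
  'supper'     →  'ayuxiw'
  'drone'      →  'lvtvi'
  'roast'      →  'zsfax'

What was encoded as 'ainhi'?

Shifts by position in ivory: pos 0: i→q (+8), pos 1: v→z (+4), pos 2: o→t (+5), pos 3: r→z (+8), pos 4: y→c (+4) — repeating every 3. The shifts repeat in a cycle of length 3: positions 0,1,… shift by +8, +4, +5, then the pattern repeats.
Undoing it on ainhi: a−8=s, i−4=e, n−5=i, h−8=z, i−4=e.

seize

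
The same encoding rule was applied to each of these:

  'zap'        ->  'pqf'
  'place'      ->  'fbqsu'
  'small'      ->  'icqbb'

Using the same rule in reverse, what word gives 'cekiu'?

mouse

Compare letters: z→p is +16, a→q is +16, p→f is +16 — a constant shift. Each letter is shifted forward by 16 in the alphabet (a Caesar shift of +16).
Reversing it on cekiu: c−16=m, e−16=o, k−16=u, i−16=s, u−16=e.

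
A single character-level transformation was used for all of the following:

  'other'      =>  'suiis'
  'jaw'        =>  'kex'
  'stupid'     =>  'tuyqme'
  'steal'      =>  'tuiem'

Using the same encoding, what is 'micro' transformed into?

The shift depends on letter class: consonant t→u is +1, but vowel o→s is +4. Vowels shift forward by 4 and consonants shift forward by 1.
Applying it to micro: m(cons)+1=n, i(vowel)+4=m, c(cons)+1=d, r(cons)+1=s, o(vowel)+4=s.

nmdss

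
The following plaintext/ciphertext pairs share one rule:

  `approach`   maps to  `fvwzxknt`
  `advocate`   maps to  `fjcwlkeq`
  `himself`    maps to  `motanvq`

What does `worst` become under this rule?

In approach: a→f is +5, p→v is +6, p→w is +7, r→z is +8 — the shift increases by 1 each position. Letter i (0-indexed) is shifted by i+5, so successive shifts are 5, 6, 7, ….
Applying it to worst: w+5=b, o+6=u, r+7=y, s+8=a, t+9=c.

buyac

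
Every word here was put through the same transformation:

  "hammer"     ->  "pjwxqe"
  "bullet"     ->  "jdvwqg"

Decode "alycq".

In hammer: h→p is +8, a→j is +9, m→w is +10, m→x is +11 — the shift increases by 1 each position. The shift increases by 1 at each position, starting from +8: 8, 9, 10, ….
Undoing it on alycq: a−8=s, l−9=c, y−10=o, c−11=r, q−12=e.

score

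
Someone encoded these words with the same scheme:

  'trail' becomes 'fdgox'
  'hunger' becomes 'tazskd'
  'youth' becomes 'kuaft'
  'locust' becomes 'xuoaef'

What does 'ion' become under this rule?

The shift depends on letter class: consonant t→f is +12, but vowel a→g is +6. Vowels shift forward by 6 and consonants shift forward by 12.
For ion: i(vowel)+6=o, o(vowel)+6=u, n(cons)+12=z.

ouz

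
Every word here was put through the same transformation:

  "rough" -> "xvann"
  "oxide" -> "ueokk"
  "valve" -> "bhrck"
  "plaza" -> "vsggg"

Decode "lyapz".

fruit

Shifts by position in rough: pos 0: r→x (+6), pos 1: o→v (+7), pos 2: u→a (+6), pos 3: g→n (+7) — repeating every 2. The shifts repeat in a cycle of length 2: positions 0,1,… shift by +6, +7, then the pattern repeats.
Undoing it on lyapz: l−6=f, y−7=r, a−6=u, p−7=i, z−6=t.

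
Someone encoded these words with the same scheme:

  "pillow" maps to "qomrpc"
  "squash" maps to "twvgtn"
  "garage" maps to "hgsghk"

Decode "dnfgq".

cheap

The shifts repeat in a cycle of length 2: positions 0,1,… shift by +1, +6, then the pattern repeats.
Decoding dnfgq: d−1=c, n−6=h, f−1=e, g−6=a, q−1=p.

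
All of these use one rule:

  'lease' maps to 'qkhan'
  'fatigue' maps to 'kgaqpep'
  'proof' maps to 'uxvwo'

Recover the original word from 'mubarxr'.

housing

In lease: l→q is +5, e→k is +6, a→h is +7, s→a is +8 — the shift increases by 1 each position. Letter i (0-indexed) is shifted by i+5, so successive shifts are 5, 6, 7, ….
Undoing it on mubarxr: m−5=h, u−6=o, b−7=u, a−8=s, r−9=i, x−10=n, r−11=g.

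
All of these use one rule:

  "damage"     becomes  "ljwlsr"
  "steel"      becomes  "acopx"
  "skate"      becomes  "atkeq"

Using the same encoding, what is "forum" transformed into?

nxbfy

In damage: d→l is +8, a→j is +9, m→w is +10, a→l is +11 — the shift increases by 1 each position. Each letter shifts forward by (position + 8), i.e. 8, 9, 10, … — the shift grows by one for each successive letter.
Applying it to forum: f+8=n, o+9=x, r+10=b, u+11=f, m+12=y.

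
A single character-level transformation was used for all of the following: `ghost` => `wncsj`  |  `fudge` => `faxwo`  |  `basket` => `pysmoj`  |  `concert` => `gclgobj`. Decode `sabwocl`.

g(6)→w(22) and h(7)→n(13) fit y≡17x+24 (mod 26); the inverse of 17 mod 26 is 23. Each letter's alphabet position (a=0..z=25) is mapped through 17·x+24 mod 26 — an affine cipher.
Reversing it on sabwocl: s(18)→23·(18−24)≡18=s; a(0)→23·(0−24)≡20=u; b(1)→23·(1−24)≡17=r; w(22)→23·(22−24)≡6=g; o(14)→23·(14−24)≡4=e; c(2)→23·(2−24)≡14=o; l(11)→23·(11−24)≡13=n (all mod 26).

surgeon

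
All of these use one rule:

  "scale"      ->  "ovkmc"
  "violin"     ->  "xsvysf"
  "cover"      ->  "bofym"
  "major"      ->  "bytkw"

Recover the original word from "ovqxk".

angle

The word is reversed, then every letter is shifted forward by 10.
Decoding ovqxk: shift back: o−10=e, v−10=l, q−10=g, x−10=n, k−10=a → elgna; then reverse → angle.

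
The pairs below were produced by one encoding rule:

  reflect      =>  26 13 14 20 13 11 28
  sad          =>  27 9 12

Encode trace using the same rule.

r is letter #18 and maps to 26: an offset of 8. The number is (letter's place in the alphabet, a=1) + 8.
For trace: t=20→28, r=18→26, a=1→9, c=3→11, e=5→13.

28 26 9 11 13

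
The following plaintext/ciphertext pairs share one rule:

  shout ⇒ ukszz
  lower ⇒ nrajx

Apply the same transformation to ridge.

Each letter shifts forward by (position + 2), i.e. 2, 3, 4, … — the shift grows by one for each successive letter.
For ridge: r+2=t, i+3=l, d+4=h, g+5=l, e+6=k.

tlhlk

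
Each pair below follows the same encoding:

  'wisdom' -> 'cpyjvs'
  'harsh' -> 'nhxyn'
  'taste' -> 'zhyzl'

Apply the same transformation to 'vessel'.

The shift depends on letter class: consonant w→c is +6, but vowel i→p is +7. The rule splits by letter class: vowels +7, consonants +6.
Applying it to vessel: v(cons)+6=b, e(vowel)+7=l, s(cons)+6=y, s(cons)+6=y, e(vowel)+7=l, l(cons)+6=r.

blyylr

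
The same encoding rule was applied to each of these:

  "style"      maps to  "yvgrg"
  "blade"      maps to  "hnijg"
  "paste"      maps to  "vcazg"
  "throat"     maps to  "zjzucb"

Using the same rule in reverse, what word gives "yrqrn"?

spill

A repeating key of period 3 is used — shifts +6, +2, +8 over and over.
Decoding yrqrn: y−6=s, r−2=p, q−8=i, r−6=l, n−2=l.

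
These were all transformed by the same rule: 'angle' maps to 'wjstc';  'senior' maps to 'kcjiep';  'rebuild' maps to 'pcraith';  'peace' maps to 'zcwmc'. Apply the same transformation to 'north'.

a(0)→w(22) and n(13)→j(9) fit y≡21x+22 (mod 26); the inverse of 21 mod 26 is 5. This is an affine cipher: with a=0,…,z=25, each position x becomes (21x+22) mod 26.
On north: n(13)→21·13+22≡9=j; o(14)→21·14+22≡4=e; r(17)→21·17+22≡15=p; t(19)→21·19+22≡5=f; h(7)→21·7+22≡13=n (all mod 26).

jepfn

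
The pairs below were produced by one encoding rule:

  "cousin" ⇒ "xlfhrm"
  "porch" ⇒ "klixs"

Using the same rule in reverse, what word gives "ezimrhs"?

Each pair mirrors across the alphabet (c↔x, o↔l, u↔f): positions sum to 25. Letters are reflected about the middle of the alphabet (position → 25−position): Atbash.
Decoding ezimrhs: e↔v, z↔a, i↔r, m↔n, r↔i, h↔s, s↔h.

varnish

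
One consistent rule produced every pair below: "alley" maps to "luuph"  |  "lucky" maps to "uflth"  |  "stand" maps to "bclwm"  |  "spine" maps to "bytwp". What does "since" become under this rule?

The shift depends on letter class: consonant l→u is +9, but vowel a→l is +11. The rule splits by letter class: vowels +11, consonants +9.
For since: s(cons)+9=b, i(vowel)+11=t, n(cons)+9=w, c(cons)+9=l, e(vowel)+11=p.

btwlp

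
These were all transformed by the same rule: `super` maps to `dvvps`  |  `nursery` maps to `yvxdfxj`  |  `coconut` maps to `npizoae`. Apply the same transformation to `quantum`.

It's a Vigenère-style cipher with numeric key [11,1,6]: position i shifts by key[i mod 3].
Applying it to quantum: q+11=b, u+1=v, a+6=g, n+11=y, t+1=u, u+6=a, m+11=x.

bvgyuax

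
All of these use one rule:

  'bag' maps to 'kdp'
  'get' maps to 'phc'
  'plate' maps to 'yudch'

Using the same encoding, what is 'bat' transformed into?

The shift depends on letter class: consonant b→k is +9, but vowel a→d is +3. The rule splits by letter class: vowels +3, consonants +9.
Applying it to bat: b(cons)+9=k, a(vowel)+3=d, t(cons)+9=c.

kdc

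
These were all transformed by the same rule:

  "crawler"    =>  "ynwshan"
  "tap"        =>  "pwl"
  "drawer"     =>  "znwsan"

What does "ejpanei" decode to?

Each letter is shifted forward by 22 in the alphabet (a Caesar shift of +22).
Reversing it on ejpanei: e−22=i, j−22=n, p−22=t, a−22=e, n−22=r, e−22=i, i−22=m.

interim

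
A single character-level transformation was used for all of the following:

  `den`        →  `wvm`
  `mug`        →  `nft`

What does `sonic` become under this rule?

Each pair mirrors across the alphabet (d↔w, e↔v, n↔m): positions sum to 25. Letters are reflected about the middle of the alphabet (position → 25−position): Atbash.
Applying it to sonic: s↔h, o↔l, n↔m, i↔r, c↔x.

hlmrx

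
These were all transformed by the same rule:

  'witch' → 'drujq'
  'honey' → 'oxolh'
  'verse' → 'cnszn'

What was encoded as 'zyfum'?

The shifts repeat in a cycle of length 3: positions 0,1,… shift by +7, +9, +1, then the pattern repeats.
Reversing it on zyfum: z−7=s, y−9=p, f−1=e, u−7=n, m−9=d.

spend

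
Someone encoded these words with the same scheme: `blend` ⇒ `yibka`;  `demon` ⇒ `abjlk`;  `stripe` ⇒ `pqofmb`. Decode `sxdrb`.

vague

Compare letters: b→y is +23, l→i is +23, e→b is +23 — a constant shift. Each letter is shifted forward by 23 in the alphabet (a Caesar shift of +23).
Reversing it on sxdrb: s−23=v, x−23=a, d−23=g, r−23=u, b−23=e.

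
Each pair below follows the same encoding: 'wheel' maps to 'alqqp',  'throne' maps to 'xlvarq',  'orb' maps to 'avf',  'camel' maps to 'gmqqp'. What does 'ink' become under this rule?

uro

Two shifts are in play — +12 for a/e/i/o/u, +4 for every other letter.
Applying it to ink: i(vowel)+12=u, n(cons)+4=r, k(cons)+4=o.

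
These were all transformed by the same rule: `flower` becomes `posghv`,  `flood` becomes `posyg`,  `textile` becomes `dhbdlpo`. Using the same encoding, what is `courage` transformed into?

Shifts by position in flower: pos 0: f→p (+10), pos 1: l→o (+3), pos 2: o→s (+4), pos 3: w→g (+10), pos 4: e→h (+3), pos 5: r→v (+4) — repeating every 3. A repeating key of period 3 is used — shifts +10, +3, +4 over and over.
For courage: c+10=m, o+3=r, u+4=y, r+10=b, a+3=d, g+4=k, e+10=o.

mrybdko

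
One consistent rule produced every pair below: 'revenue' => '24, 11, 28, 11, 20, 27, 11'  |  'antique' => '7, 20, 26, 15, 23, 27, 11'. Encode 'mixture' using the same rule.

r is letter #18 and maps to 24: an offset of 6. The number is (letter's place in the alphabet, a=1) + 6.
Applying it to mixture: m=13→19, i=9→15, x=24→30, t=20→26, u=21→27, r=18→24, e=5→11.

19, 15, 30, 26, 27, 24, 11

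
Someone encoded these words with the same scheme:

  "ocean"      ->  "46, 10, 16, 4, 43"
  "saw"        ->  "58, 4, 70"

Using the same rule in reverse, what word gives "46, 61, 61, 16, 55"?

With a=1..z=26, the number is 3·pos + 1.
Undoing it on 46, 61, 61, 16, 55: 46→(46−1)÷3=15=o, 61→(61−1)÷3=20=t, 61→(61−1)÷3=20=t, 16→(16−1)÷3=5=e, 55→(55−1)÷3=18=r.

otter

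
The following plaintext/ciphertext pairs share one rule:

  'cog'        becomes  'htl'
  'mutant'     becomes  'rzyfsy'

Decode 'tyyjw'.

otter

Compare letters: c→h is +5, o→t is +5, g→l is +5 — a constant shift. This is a Caesar cipher with shift 5.
Decoding tyyjw: t−5=o, y−5=t, y−5=t, j−5=e, w−5=r.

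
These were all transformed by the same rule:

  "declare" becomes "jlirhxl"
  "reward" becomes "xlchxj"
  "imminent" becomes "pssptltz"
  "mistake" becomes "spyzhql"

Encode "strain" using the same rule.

Vowels shift forward by 7 and consonants shift forward by 6.
Applying it to strain: s(cons)+6=y, t(cons)+6=z, r(cons)+6=x, a(vowel)+7=h, i(vowel)+7=p, n(cons)+6=t.

yzxhpt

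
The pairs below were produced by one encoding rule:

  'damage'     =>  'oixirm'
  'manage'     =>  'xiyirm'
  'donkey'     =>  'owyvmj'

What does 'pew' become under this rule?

amh

The shift depends on letter class: consonant d→o is +11, but vowel a→i is +8. Vowels shift forward by 8 and consonants shift forward by 11.
Applying it to pew: p(cons)+11=a, e(vowel)+8=m, w(cons)+11=h.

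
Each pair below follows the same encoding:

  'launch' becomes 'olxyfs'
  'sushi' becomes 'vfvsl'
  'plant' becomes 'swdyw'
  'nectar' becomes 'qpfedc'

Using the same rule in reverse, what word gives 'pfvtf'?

Shifts by position in launch: pos 0: l→o (+3), pos 1: a→l (+11), pos 2: u→x (+3), pos 3: n→y (+11) — repeating every 2. The shifts repeat in a cycle of length 2: positions 0,1,… shift by +3, +11, then the pattern repeats.
Undoing it on pfvtf: p−3=m, f−11=u, v−3=s, t−11=i, f−3=c.

music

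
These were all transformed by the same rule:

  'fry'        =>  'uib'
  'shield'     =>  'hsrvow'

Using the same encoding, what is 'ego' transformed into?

Each pair mirrors across the alphabet (f↔u, r↔i, y↔b): positions sum to 25. Each letter is replaced by its mirror in the alphabet: a↔z, b↔y, c↔x, and so on (the Atbash cipher).
On ego: e↔v, g↔t, o↔l.

vtl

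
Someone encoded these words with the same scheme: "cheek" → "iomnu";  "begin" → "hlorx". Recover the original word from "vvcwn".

pound

In cheek: c→i is +6, h→o is +7, e→m is +8, e→n is +9 — the shift increases by 1 each position. The shift increases by 1 at each position, starting from +6: 6, 7, 8, ….
Reversing it on vvcwn: v−6=p, v−7=o, c−8=u, w−9=n, n−10=d.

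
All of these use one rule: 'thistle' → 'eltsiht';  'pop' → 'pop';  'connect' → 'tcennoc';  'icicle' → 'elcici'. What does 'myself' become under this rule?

flesym

The output letters match the input read backwards: thistle reversed is eltsiht. The word is simply reversed.
For myself: reverse → flesym.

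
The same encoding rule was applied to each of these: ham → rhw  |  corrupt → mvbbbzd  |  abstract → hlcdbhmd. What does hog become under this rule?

rvq

The rule splits by letter class: vowels +7, consonants +10.
For hog: h(cons)+10=r, o(vowel)+7=v, g(cons)+10=q.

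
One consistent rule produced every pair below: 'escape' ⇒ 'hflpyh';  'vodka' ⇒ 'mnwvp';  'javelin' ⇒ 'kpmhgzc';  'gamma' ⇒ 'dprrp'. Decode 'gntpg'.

loyal

Each letter's alphabet position (a=0..z=25) is mapped through 11·x+15 mod 26 — an affine cipher.
Decoding gntpg: g(6)→19·(6−15)≡11=l; n(13)→19·(13−15)≡14=o; t(19)→19·(19−15)≡24=y; p(15)→19·(15−15)≡0=a; g(6)→19·(6−15)≡11=l (all mod 26).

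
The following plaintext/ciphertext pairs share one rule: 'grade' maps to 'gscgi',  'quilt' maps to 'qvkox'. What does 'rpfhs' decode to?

Each letter shifts forward by its position index (0, 1, 2, …) — the shift grows by one for each successive letter.
Undoing it on rpfhs: r−0=r, p−1=o, f−2=d, h−3=e, s−4=o.

rodeo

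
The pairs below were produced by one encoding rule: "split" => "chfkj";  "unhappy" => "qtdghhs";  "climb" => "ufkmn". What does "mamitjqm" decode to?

momentum

Treating letters as 0–25, the rule is x ↦ 7x + 6 (mod 26).
Decoding mamitjqm: m(12)→15·(12−6)≡12=m; a(0)→15·(0−6)≡14=o; m(12)→15·(12−6)≡12=m; i(8)→15·(8−6)≡4=e; t(19)→15·(19−6)≡13=n; j(9)→15·(9−6)≡19=t; q(16)→15·(16−6)≡20=u; m(12)→15·(12−6)≡12=m (all mod 26).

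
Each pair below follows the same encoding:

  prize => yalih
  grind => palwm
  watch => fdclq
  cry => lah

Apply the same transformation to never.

The shift depends on letter class: consonant p→y is +9, but vowel i→l is +3. The rule splits by letter class: vowels +3, consonants +9.
For never: n(cons)+9=w, e(vowel)+3=h, v(cons)+9=e, e(vowel)+3=h, r(cons)+9=a.

wheha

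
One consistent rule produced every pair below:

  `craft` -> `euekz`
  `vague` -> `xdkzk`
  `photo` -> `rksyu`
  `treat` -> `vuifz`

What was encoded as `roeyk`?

plate

In craft: c→e is +2, r→u is +3, a→e is +4, f→k is +5 — the shift increases by 1 each position. The shift increases by 1 at each position, starting from +2: 2, 3, 4, ….
Undoing it on roeyk: r−2=p, o−3=l, e−4=a, y−5=t, k−6=e.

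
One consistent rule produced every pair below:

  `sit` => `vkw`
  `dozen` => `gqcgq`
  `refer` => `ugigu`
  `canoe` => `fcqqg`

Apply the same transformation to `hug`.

kwj

The rule splits by letter class: vowels +2, consonants +3.
On hug: h(cons)+3=k, u(vowel)+2=w, g(cons)+3=j.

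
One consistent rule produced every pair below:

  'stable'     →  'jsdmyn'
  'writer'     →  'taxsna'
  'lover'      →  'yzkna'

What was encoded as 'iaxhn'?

prime

s(18)→j(9) and t(19)→s(18) fit y≡9x+3 (mod 26); the inverse of 9 mod 26 is 3. This is an affine cipher: with a=0,…,z=25, each position x becomes (9x+3) mod 26.
Reversing it on iaxhn: i(8)→3·(8−3)≡15=p; a(0)→3·(0−3)≡17=r; x(23)→3·(23−3)≡8=i; h(7)→3·(7−3)≡12=m; n(13)→3·(13−3)≡4=e (all mod 26).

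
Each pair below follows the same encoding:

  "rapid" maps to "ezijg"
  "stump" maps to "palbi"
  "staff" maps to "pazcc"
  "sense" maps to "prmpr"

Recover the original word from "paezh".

r(17)→e(4) and a(0)→z(25) fit y≡11x+25 (mod 26); the inverse of 11 mod 26 is 19. Treating letters as 0–25, the rule is x ↦ 11x + 25 (mod 26).
Undoing it on paezh: p(15)→19·(15−25)≡18=s; a(0)→19·(0−25)≡19=t; e(4)→19·(4−25)≡17=r; z(25)→19·(25−25)≡0=a; h(7)→19·(7−25)≡22=w (all mod 26).

straw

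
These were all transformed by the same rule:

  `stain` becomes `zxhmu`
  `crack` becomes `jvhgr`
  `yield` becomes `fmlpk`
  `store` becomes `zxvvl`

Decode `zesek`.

salad

Shifts by position in stain: pos 0: s→z (+7), pos 1: t→x (+4), pos 2: a→h (+7), pos 3: i→m (+4) — repeating every 2. It's a Vigenère-style cipher with numeric key [7,4]: position i shifts by key[i mod 2].
Reversing it on zesek: z−7=s, e−4=a, s−7=l, e−4=a, k−7=d.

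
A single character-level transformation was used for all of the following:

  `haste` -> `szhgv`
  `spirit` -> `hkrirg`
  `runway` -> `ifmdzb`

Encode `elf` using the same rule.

vou

Each pair mirrors across the alphabet (h↔s, a↔z, s↔h): positions sum to 25. This is the alphabet-reversal cipher (Atbash): a becomes z, b becomes y, etc.
On elf: e↔v, l↔o, f↔u.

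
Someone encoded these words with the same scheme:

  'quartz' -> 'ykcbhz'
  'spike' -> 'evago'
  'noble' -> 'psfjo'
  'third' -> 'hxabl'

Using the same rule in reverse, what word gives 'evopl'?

Treating letters as 0–25, the rule is x ↦ 3x + 2 (mod 26).
Undoing it on evopl: e(4)→9·(4−2)≡18=s; v(21)→9·(21−2)≡15=p; o(14)→9·(14−2)≡4=e; p(15)→9·(15−2)≡13=n; l(11)→9·(11−2)≡3=d (all mod 26).

spend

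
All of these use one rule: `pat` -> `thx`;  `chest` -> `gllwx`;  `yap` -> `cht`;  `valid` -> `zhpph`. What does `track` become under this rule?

The shift depends on letter class: consonant p→t is +4, but vowel a→h is +7. The rule splits by letter class: vowels +7, consonants +4.
For track: t(cons)+4=x, r(cons)+4=v, a(vowel)+7=h, c(cons)+4=g, k(cons)+4=o.

xvhgo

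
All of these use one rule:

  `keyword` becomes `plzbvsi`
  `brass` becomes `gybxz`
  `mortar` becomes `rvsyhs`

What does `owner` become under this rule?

tdojy

It's a Vigenère-style cipher with numeric key [5,7,1]: position i shifts by key[i mod 3].
For owner: o+5=t, w+7=d, n+1=o, e+5=j, r+7=y.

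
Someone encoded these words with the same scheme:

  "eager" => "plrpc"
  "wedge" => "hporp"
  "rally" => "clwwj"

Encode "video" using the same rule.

gtopz

This is a Caesar cipher with shift 11.
For video: v+11=g, i+11=t, d+11=o, e+11=p, o+11=z.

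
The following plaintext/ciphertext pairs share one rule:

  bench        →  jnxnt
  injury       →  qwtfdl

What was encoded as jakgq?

brave

In bench: b→j is +8, e→n is +9, n→x is +10, c→n is +11 — the shift increases by 1 each position. Letter i (0-indexed) is shifted by i+8, so successive shifts are 8, 9, 10, ….
Undoing it on jakgq: j−8=b, a−9=r, k−10=a, g−11=v, q−12=e.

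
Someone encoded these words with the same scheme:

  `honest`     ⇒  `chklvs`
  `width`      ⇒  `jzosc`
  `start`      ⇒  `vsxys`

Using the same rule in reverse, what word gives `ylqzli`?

relief

h(7)→c(2) and o(14)→h(7) fit y≡23x+23 (mod 26); the inverse of 23 mod 26 is 17. This is an affine cipher: with a=0,…,z=25, each position x becomes (23x+23) mod 26.
Undoing it on ylqzli: y(24)→17·(24−23)≡17=r; l(11)→17·(11−23)≡4=e; q(16)→17·(16−23)≡11=l; z(25)→17·(25−23)≡8=i; l(11)→17·(11−23)≡4=e; i(8)→17·(8−23)≡5=f (all mod 26).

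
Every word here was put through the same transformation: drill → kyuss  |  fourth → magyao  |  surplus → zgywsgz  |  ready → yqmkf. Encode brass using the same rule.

iymzz

The shift depends on letter class: consonant d→k is +7, but vowel i→u is +12. Two shifts are in play — +12 for a/e/i/o/u, +7 for every other letter.
For brass: b(cons)+7=i, r(cons)+7=y, a(vowel)+12=m, s(cons)+7=z, s(cons)+7=z.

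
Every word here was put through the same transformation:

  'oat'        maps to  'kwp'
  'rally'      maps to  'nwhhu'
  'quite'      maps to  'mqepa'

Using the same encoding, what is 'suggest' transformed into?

oqccaop

Compare letters: o→k is +22, a→w is +22, t→p is +22 — a constant shift. It's a constant shift of +22 (ROT22).
Applying it to suggest: s+22=o, u+22=q, g+22=c, g+22=c, e+22=a, s+22=o, t+22=p.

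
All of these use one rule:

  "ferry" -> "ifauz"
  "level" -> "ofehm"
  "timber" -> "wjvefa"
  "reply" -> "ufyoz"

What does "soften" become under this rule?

Shifts by position in ferry: pos 0: f→i (+3), pos 1: e→f (+1), pos 2: r→a (+9), pos 3: r→u (+3), pos 4: y→z (+1) — repeating every 3. A repeating key of period 3 is used — shifts +3, +1, +9 over and over.
On soften: s+3=v, o+1=p, f+9=o, t+3=w, e+1=f, n+9=w.

vpowfw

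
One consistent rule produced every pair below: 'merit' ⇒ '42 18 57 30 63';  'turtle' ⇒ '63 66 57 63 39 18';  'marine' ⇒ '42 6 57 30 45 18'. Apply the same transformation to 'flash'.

21 39 6 60 27

m(#13)→42 and e(#5)→18: differences scale by 3, so n = 3·pos + 3. Each letter becomes 3×(its alphabet position, a=1..z=26) + 3.
Applying it to flash: f=6→21, l=12→39, a=1→6, s=19→60, h=8→27.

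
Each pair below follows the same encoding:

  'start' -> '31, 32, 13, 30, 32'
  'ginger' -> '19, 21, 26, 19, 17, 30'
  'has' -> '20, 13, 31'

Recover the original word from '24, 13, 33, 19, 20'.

laugh

The number is (letter's place in the alphabet, a=1) + 12.
Undoing it on 24, 13, 33, 19, 20: 24→(24−12)÷1=12=l, 13→(13−12)÷1=1=a, 33→(33−12)÷1=21=u, 19→(19−12)÷1=7=g, 20→(20−12)÷1=8=h.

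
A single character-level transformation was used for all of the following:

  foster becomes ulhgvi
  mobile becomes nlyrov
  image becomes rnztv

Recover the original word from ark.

zip

Each pair mirrors across the alphabet (f↔u, o↔l, s↔h): positions sum to 25. Letters are reflected about the middle of the alphabet (position → 25−position): Atbash.
Undoing it on ark: a↔z, r↔i, k↔p.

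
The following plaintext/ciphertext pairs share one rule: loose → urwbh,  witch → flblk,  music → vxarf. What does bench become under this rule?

Shifts by position in loose: pos 0: l→u (+9), pos 1: o→r (+3), pos 2: o→w (+8), pos 3: s→b (+9), pos 4: e→h (+3) — repeating every 3. It's a Vigenère-style cipher with numeric key [9,3,8]: position i shifts by key[i mod 3].
On bench: b+9=k, e+3=h, n+8=v, c+9=l, h+3=k.

khvlk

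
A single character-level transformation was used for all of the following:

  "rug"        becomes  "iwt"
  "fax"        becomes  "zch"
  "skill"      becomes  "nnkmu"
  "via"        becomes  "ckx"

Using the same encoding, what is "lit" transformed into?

vkn

Two steps: reverse the string, then apply a Caesar shift of +2.
On lit: reverse → til; then shift: t+2=v, i+2=k, l+2=n.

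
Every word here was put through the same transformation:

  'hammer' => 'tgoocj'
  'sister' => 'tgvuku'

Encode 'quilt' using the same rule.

vnkws

The output letters match the input read backwards, each shifted +2: hammer reversed is remmah. The word is reversed, then every letter is shifted forward by 2.
Applying it to quilt: reverse → tliuq; then shift: t+2=v, l+2=n, i+2=k, u+2=w, q+2=s.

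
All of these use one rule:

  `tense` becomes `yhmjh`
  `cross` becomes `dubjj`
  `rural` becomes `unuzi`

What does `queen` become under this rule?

fnhhm

Treating letters as 0–25, the rule is x ↦ 15x + 25 (mod 26).
For queen: q(16)→15·16+25≡5=f; u(20)→15·20+25≡13=n; e(4)→15·4+25≡7=h; e(4)→15·4+25≡7=h; n(13)→15·13+25≡12=m (all mod 26).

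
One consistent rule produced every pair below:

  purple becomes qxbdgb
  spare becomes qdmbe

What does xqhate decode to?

shovel

The word is reversed, then every letter is shifted forward by 12.
Undoing it on xqhate: shift back: x−12=l, q−12=e, h−12=v, a−12=o, t−12=h, e−12=s → levohs; then reverse → shovel.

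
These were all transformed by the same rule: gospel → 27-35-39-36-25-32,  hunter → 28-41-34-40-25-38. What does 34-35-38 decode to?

nor

Letters become their 1-based position plus 20 (so a→21, b→22, …).
Decoding 34-35-38: 34→(34−20)÷1=14=n, 35→(35−20)÷1=15=o, 38→(38−20)÷1=18=r.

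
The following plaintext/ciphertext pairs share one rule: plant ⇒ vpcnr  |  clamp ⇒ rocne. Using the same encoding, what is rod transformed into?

The word is reversed, then every letter is shifted forward by 2.
Applying it to rod: reverse → dor; then shift: d+2=f, o+2=q, r+2=t.

fqt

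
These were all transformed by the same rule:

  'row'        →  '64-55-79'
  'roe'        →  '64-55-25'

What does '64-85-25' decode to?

rye

r(#18)→64 and o(#15)→55: differences scale by 3, so n = 3·pos + 10. The formula is n = 3×(alphabet index, a=1) + 10.
Undoing it on 64-85-25: 64→(64−10)÷3=18=r, 85→(85−10)÷3=25=y, 25→(25−10)÷3=5=e.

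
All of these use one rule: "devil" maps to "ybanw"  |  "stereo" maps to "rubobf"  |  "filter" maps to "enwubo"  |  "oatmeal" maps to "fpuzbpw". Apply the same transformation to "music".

Each letter's alphabet position (a=0..z=25) is mapped through 3·x+15 mod 26 — an affine cipher.
Applying it to music: m(12)→3·12+15≡25=z; u(20)→3·20+15≡23=x; s(18)→3·18+15≡17=r; i(8)→3·8+15≡13=n; c(2)→3·2+15≡21=v (all mod 26).

zxrnv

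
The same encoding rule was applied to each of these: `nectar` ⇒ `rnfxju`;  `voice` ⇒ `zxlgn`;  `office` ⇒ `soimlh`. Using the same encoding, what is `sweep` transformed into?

Shifts by position in nectar: pos 0: n→r (+4), pos 1: e→n (+9), pos 2: c→f (+3), pos 3: t→x (+4), pos 4: a→j (+9), pos 5: r→u (+3) — repeating every 3. The shifts repeat in a cycle of length 3: positions 0,1,… shift by +4, +9, +3, then the pattern repeats.
On sweep: s+4=w, w+9=f, e+3=h, e+4=i, p+9=y.

wfhiy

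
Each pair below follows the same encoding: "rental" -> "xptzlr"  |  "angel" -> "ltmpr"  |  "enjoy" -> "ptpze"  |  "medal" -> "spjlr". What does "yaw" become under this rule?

elc

The shift depends on letter class: consonant r→x is +6, but vowel e→p is +11. The rule splits by letter class: vowels +11, consonants +6.
For yaw: y(cons)+6=e, a(vowel)+11=l, w(cons)+6=c.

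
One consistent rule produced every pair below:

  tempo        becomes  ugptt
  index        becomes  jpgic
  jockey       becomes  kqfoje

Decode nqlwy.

In tempo: t→u is +1, e→g is +2, m→p is +3, p→t is +4 — the shift increases by 1 each position. Each letter shifts forward by (position + 1), i.e. 1, 2, 3, … — the shift grows by one for each successive letter.
Reversing it on nqlwy: n−1=m, q−2=o, l−3=i, w−4=s, y−5=t.

moist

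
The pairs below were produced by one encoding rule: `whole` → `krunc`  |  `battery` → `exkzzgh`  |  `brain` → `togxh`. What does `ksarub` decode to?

volume

The output letters match the input read backwards, each shifted +6: whole reversed is elohw. The word is reversed, then every letter is shifted forward by 6.
Decoding ksarub: shift back: k−6=e, s−6=m, a−6=u, r−6=l, u−6=o, b−6=v → emulov; then reverse → volume.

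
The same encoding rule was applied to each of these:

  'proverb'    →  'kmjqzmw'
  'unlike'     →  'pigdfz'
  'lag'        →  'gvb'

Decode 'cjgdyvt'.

holiday

Compare letters: p→k is +21, r→m is +21, o→j is +21 — a constant shift. Every letter moves 21 places later in the alphabet, wrapping around z→a.
Reversing it on cjgdyvt: c−21=h, j−21=o, g−21=l, d−21=i, y−21=d, v−21=a, t−21=y.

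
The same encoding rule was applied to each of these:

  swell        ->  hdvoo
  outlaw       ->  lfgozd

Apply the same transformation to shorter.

Each pair mirrors across the alphabet (s↔h, w↔d, e↔v): positions sum to 25. This is the alphabet-reversal cipher (Atbash): a becomes z, b becomes y, etc.
For shorter: s↔h, h↔s, o↔l, r↔i, t↔g, e↔v, r↔i.

hsligvi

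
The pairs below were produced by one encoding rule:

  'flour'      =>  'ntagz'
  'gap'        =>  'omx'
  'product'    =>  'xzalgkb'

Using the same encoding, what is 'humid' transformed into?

Two shifts are in play — +12 for a/e/i/o/u, +8 for every other letter.
Applying it to humid: h(cons)+8=p, u(vowel)+12=g, m(cons)+8=u, i(vowel)+12=u, d(cons)+8=l.

pguul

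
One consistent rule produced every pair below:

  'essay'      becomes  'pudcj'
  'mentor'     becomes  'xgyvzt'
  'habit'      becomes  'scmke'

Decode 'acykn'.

Shifts by position in essay: pos 0: e→p (+11), pos 1: s→u (+2), pos 2: s→d (+11), pos 3: a→c (+2) — repeating every 2. The shifts repeat in a cycle of length 2: positions 0,1,… shift by +11, +2, then the pattern repeats.
Reversing it on acykn: a−11=p, c−2=a, y−11=n, k−2=i, n−11=c.

panic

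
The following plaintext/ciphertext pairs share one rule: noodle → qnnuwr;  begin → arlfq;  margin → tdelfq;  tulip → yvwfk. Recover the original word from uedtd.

drama

n(13)→q(16) and o(14)→n(13) fit y≡23x+3 (mod 26); the inverse of 23 mod 26 is 17. This is an affine cipher: with a=0,…,z=25, each position x becomes (23x+3) mod 26.
Undoing it on uedtd: u(20)→17·(20−3)≡3=d; e(4)→17·(4−3)≡17=r; d(3)→17·(3−3)≡0=a; t(19)→17·(19−3)≡12=m; d(3)→17·(3−3)≡0=a (all mod 26).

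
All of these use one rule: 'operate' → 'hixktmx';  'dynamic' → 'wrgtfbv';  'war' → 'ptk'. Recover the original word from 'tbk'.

Compare letters: o→h is +19, p→i is +19, e→x is +19 — a constant shift. This is a Caesar cipher with shift 19.
Reversing it on tbk: t−19=a, b−19=i, k−19=r.

air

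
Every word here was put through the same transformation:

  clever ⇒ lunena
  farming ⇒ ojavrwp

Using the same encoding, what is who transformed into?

Compare letters: c→l is +9, l→u is +9, e→n is +9 — a constant shift. Each letter is shifted forward by 9 in the alphabet (a Caesar shift of +9).
Applying it to who: w+9=f, h+9=q, o+9=x.

fqx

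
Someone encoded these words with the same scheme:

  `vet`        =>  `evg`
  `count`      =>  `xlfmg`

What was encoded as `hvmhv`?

Each pair mirrors across the alphabet (v↔e, e↔v, t↔g): positions sum to 25. Letters are reflected about the middle of the alphabet (position → 25−position): Atbash.
Decoding hvmhv: h↔s, v↔e, m↔n, h↔s, v↔e.

sense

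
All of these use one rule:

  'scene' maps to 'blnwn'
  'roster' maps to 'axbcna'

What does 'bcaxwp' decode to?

strong

Compare letters: s→b is +9, c→l is +9, e→n is +9 — a constant shift. Each letter is shifted forward by 9 in the alphabet (a Caesar shift of +9).
Undoing it on bcaxwp: b−9=s, c−9=t, a−9=r, x−9=o, w−9=n, p−9=g.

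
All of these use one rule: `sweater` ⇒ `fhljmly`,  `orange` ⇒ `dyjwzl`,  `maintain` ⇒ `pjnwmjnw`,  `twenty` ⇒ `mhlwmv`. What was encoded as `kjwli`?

s(18)→f(5) and w(22)→h(7) fit y≡7x+9 (mod 26); the inverse of 7 mod 26 is 15. Each letter's alphabet position (a=0..z=25) is mapped through 7·x+9 mod 26 — an affine cipher.
Undoing it on kjwli: k(10)→15·(10−9)≡15=p; j(9)→15·(9−9)≡0=a; w(22)→15·(22−9)≡13=n; l(11)→15·(11−9)≡4=e; i(8)→15·(8−9)≡11=l (all mod 26).

panel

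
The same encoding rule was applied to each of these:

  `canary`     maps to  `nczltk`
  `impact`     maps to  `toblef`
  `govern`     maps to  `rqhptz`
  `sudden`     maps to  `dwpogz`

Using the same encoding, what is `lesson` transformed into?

wgedqz

Shifts by position in canary: pos 0: c→n (+11), pos 1: a→c (+2), pos 2: n→z (+12), pos 3: a→l (+11), pos 4: r→t (+2), pos 5: y→k (+12) — repeating every 3. The shifts repeat in a cycle of length 3: positions 0,1,… shift by +11, +2, +12, then the pattern repeats.
On lesson: l+11=w, e+2=g, s+12=e, s+11=d, o+2=q, n+12=z.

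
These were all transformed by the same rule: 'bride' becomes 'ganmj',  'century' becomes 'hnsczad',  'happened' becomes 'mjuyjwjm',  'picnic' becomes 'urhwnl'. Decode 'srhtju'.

Shifts by position in bride: pos 0: b→g (+5), pos 1: r→a (+9), pos 2: i→n (+5), pos 3: d→m (+9) — repeating every 2. The shifts repeat in a cycle of length 2: positions 0,1,… shift by +5, +9, then the pattern repeats.
Decoding srhtju: s−5=n, r−9=i, h−5=c, t−9=k, j−5=e, u−9=l.

nickel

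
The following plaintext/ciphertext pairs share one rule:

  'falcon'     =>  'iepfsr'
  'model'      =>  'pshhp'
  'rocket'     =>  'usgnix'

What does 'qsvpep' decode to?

A repeating key of period 3 is used — shifts +3, +4, +4 over and over.
Decoding qsvpep: q−3=n, s−4=o, v−4=r, p−3=m, e−4=a, p−4=l.

normal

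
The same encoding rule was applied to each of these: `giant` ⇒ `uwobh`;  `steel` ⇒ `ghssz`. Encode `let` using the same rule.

zsh

This is a Caesar cipher with shift 14.
Applying it to let: l+14=z, e+14=s, t+14=h.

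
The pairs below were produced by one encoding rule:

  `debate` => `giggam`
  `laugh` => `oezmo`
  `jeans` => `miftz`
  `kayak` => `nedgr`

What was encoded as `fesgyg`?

canary

In debate: d→g is +3, e→i is +4, b→g is +5, a→g is +6 — the shift increases by 1 each position. Each letter shifts forward by (position + 3), i.e. 3, 4, 5, … — the shift grows by one for each successive letter.
Undoing it on fesgyg: f−3=c, e−4=a, s−5=n, g−6=a, y−7=r, g−8=y.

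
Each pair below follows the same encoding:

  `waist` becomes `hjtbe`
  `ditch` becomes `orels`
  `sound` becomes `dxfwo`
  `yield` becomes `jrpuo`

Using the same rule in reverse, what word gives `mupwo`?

It's a Vigenère-style cipher with numeric key [11,9]: position i shifts by key[i mod 2].
Reversing it on mupwo: m−11=b, u−9=l, p−11=e, w−9=n, o−11=d.

blend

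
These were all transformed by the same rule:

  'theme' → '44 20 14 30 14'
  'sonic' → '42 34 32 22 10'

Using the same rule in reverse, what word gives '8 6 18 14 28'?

bagel

t(#20)→44 and h(#8)→20: differences scale by 2, so n = 2·pos + 4. With a=1..z=26, the number is 2·pos + 4.
Decoding 8 6 18 14 28: 8→(8−4)÷2=2=b, 6→(6−4)÷2=1=a, 18→(18−4)÷2=7=g, 14→(14−4)÷2=5=e, 28→(28−4)÷2=12=l.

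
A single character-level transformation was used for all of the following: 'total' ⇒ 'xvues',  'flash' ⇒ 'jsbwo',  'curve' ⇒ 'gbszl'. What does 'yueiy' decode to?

under

Shifts by position in total: pos 0: t→x (+4), pos 1: o→v (+7), pos 2: t→u (+1), pos 3: a→e (+4), pos 4: l→s (+7) — repeating every 3. The shifts repeat in a cycle of length 3: positions 0,1,… shift by +4, +7, +1, then the pattern repeats.
Decoding yueiy: y−4=u, u−7=n, e−1=d, i−4=e, y−7=r.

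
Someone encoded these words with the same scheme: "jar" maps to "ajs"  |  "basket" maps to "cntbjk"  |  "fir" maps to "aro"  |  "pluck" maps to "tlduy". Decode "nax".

ore

The output letters match the input read backwards, each shifted +9: jar reversed is raj. The word is reversed, then every letter is shifted forward by 9.
Undoing it on nax: shift back: n−9=e, a−9=r, x−9=o → ero; then reverse → ore.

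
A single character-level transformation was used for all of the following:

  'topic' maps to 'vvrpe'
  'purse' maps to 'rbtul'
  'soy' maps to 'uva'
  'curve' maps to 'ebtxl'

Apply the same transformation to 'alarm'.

hnhto

The shift depends on letter class: consonant t→v is +2, but vowel o→v is +7. The rule splits by letter class: vowels +7, consonants +2.
For alarm: a(vowel)+7=h, l(cons)+2=n, a(vowel)+7=h, r(cons)+2=t, m(cons)+2=o.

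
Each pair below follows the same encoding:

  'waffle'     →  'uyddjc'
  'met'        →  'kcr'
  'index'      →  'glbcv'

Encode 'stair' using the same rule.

qrygp

Compare letters: w→u is +24, a→y is +24, f→d is +24 — a constant shift. This is a Caesar cipher with shift 24.
On stair: s+24=q, t+24=r, a+24=y, i+24=g, r+24=p.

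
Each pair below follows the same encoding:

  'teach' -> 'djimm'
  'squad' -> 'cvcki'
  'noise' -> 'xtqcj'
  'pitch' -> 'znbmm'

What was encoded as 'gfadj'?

Shifts by position in teach: pos 0: t→d (+10), pos 1: e→j (+5), pos 2: a→i (+8), pos 3: c→m (+10), pos 4: h→m (+5) — repeating every 3. It's a Vigenère-style cipher with numeric key [10,5,8]: position i shifts by key[i mod 3].
Undoing it on gfadj: g−10=w, f−5=a, a−8=s, d−10=t, j−5=e.

waste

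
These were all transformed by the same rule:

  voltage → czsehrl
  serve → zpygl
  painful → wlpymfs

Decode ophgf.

heavy

Shifts by position in voltage: pos 0: v→c (+7), pos 1: o→z (+11), pos 2: l→s (+7), pos 3: t→e (+11) — repeating every 2. The shifts repeat in a cycle of length 2: positions 0,1,… shift by +7, +11, then the pattern repeats.
Undoing it on ophgf: o−7=h, p−11=e, h−7=a, g−11=v, f−7=y.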